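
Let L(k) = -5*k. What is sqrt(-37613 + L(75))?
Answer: 2*I*sqrt(9497) ≈ 194.91*I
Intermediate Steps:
sqrt(-37613 + L(75)) = sqrt(-37613 - 5*75) = sqrt(-37613 - 375) = sqrt(-37988) = 2*I*sqrt(9497)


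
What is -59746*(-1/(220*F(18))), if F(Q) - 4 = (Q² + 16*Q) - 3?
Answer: 29873/67430 ≈ 0.44302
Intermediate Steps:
F(Q) = 1 + Q² + 16*Q (F(Q) = 4 + ((Q² + 16*Q) - 3) = 4 + (-3 + Q² + 16*Q) = 1 + Q² + 16*Q)
-59746*(-1/(220*F(18))) = -59746*(-1/(220*(1 + 18² + 16*18))) = -59746*(-1/(220*(1 + 324 + 288))) = -59746/((-220*613)) = -59746/(-134860) = -59746*(-1/134860) = 29873/67430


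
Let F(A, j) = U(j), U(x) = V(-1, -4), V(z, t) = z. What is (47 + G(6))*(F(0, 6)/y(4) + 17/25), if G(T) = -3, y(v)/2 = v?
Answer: 1221/50 ≈ 24.420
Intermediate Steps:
y(v) = 2*v
U(x) = -1
F(A, j) = -1
(47 + G(6))*(F(0, 6)/y(4) + 17/25) = (47 - 3)*(-1/(2*4) + 17/25) = 44*(-1/8 + 17*(1/25)) = 44*(-1*⅛ + 17/25) = 44*(-⅛ + 17/25) = 44*(111/200) = 1221/50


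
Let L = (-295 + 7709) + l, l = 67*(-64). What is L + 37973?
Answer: 41099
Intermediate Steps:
l = -4288
L = 3126 (L = (-295 + 7709) - 4288 = 7414 - 4288 = 3126)
L + 37973 = 3126 + 37973 = 41099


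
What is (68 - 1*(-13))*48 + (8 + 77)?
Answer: 3973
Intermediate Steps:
(68 - 1*(-13))*48 + (8 + 77) = (68 + 13)*48 + 85 = 81*48 + 85 = 3888 + 85 = 3973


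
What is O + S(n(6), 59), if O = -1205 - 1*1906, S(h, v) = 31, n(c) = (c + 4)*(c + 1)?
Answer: -3080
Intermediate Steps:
n(c) = (1 + c)*(4 + c) (n(c) = (4 + c)*(1 + c) = (1 + c)*(4 + c))
O = -3111 (O = -1205 - 1906 = -3111)
O + S(n(6), 59) = -3111 + 31 = -3080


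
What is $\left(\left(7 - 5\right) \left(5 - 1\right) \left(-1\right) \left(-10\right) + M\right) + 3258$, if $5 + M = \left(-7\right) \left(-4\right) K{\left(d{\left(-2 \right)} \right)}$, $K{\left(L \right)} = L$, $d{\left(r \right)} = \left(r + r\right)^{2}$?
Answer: $3781$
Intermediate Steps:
$d{\left(r \right)} = 4 r^{2}$ ($d{\left(r \right)} = \left(2 r\right)^{2} = 4 r^{2}$)
$M = 443$ ($M = -5 + \left(-7\right) \left(-4\right) 4 \left(-2\right)^{2} = -5 + 28 \cdot 4 \cdot 4 = -5 + 28 \cdot 16 = -5 + 448 = 443$)
$\left(\left(7 - 5\right) \left(5 - 1\right) \left(-1\right) \left(-10\right) + M\right) + 3258 = \left(\left(7 - 5\right) \left(5 - 1\right) \left(-1\right) \left(-10\right) + 443\right) + 3258 = \left(2 \cdot 4 \left(-1\right) \left(-10\right) + 443\right) + 3258 = \left(8 \left(-1\right) \left(-10\right) + 443\right) + 3258 = \left(\left(-8\right) \left(-10\right) + 443\right) + 3258 = \left(80 + 443\right) + 3258 = 523 + 3258 = 3781$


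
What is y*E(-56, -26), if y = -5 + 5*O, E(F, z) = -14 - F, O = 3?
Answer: 420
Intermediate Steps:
y = 10 (y = -5 + 5*3 = -5 + 15 = 10)
y*E(-56, -26) = 10*(-14 - 1*(-56)) = 10*(-14 + 56) = 10*42 = 420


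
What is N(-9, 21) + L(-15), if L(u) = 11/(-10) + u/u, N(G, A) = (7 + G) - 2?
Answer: -41/10 ≈ -4.1000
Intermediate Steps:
N(G, A) = 5 + G
L(u) = -⅒ (L(u) = 11*(-⅒) + 1 = -11/10 + 1 = -⅒)
N(-9, 21) + L(-15) = (5 - 9) - ⅒ = -4 - ⅒ = -41/10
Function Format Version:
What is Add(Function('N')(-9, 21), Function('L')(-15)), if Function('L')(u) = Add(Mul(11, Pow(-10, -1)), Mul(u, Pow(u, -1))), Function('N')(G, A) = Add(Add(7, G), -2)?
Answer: Rational(-41, 10) ≈ -4.1000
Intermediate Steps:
Function('N')(G, A) = Add(5, G)
Function('L')(u) = Rational(-1, 10) (Function('L')(u) = Add(Mul(11, Rational(-1, 10)), 1) = Add(Rational(-11, 10), 1) = Rational(-1, 10))
Add(Function('N')(-9, 21), Function('L')(-15)) = Add(Add(5, -9), Rational(-1, 10)) = Add(-4, Rational(-1, 10)) = Rational(-41, 10)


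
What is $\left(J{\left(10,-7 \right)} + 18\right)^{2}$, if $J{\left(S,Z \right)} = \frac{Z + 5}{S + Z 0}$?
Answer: $\frac{7921}{25} \approx 316.84$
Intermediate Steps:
$J{\left(S,Z \right)} = \frac{5 + Z}{S}$ ($J{\left(S,Z \right)} = \frac{5 + Z}{S + 0} = \frac{5 + Z}{S}$)
$\left(J{\left(10,-7 \right)} + 18\right)^{2} = \left(\frac{5 - 7}{10} + 18\right)^{2} = \left(\frac{1}{10} \left(-2\right) + 18\right)^{2} = \left(- \frac{1}{5} + 18\right)^{2} = \left(\frac{89}{5}\right)^{2} = \frac{7921}{25}$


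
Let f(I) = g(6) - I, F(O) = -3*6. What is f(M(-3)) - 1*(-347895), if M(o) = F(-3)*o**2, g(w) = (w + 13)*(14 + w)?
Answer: 348437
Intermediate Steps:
F(O) = -18
g(w) = (13 + w)*(14 + w)
M(o) = -18*o**2
f(I) = 380 - I (f(I) = (182 + 6**2 + 27*6) - I = (182 + 36 + 162) - I = 380 - I)
f(M(-3)) - 1*(-347895) = (380 - (-18)*(-3)**2) - 1*(-347895) = (380 - (-18)*9) + 347895 = (380 - 1*(-162)) + 347895 = (380 + 162) + 347895 = 542 + 347895 = 348437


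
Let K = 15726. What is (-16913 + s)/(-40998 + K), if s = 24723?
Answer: -3905/12636 ≈ -0.30904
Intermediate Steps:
(-16913 + s)/(-40998 + K) = (-16913 + 24723)/(-40998 + 15726) = 7810/(-25272) = 7810*(-1/25272) = -3905/12636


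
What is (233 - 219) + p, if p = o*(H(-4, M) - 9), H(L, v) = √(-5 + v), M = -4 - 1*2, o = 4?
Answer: -22 + 4*I*√11 ≈ -22.0 + 13.266*I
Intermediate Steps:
M = -6 (M = -4 - 2 = -6)
p = -36 + 4*I*√11 (p = 4*(√(-5 - 6) - 9) = 4*(√(-11) - 9) = 4*(I*√11 - 9) = 4*(-9 + I*√11) = -36 + 4*I*√11 ≈ -36.0 + 13.266*I)
(233 - 219) + p = (233 - 219) + (-36 + 4*I*√11) = 14 + (-36 + 4*I*√11) = -22 + 4*I*√11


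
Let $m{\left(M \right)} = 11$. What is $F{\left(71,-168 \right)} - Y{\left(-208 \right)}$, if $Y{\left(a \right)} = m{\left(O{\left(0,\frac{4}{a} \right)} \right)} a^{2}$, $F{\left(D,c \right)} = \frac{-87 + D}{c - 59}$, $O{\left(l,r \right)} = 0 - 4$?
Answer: $- \frac{108030192}{227} \approx -4.759 \cdot 10^{5}$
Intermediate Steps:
$O{\left(l,r \right)} = -4$
$F{\left(D,c \right)} = \frac{-87 + D}{-59 + c}$
$Y{\left(a \right)} = 11 a^{2}$
$F{\left(71,-168 \right)} - Y{\left(-208 \right)} = \frac{-87 + 71}{-59 - 168} - 11 \left(-208\right)^{2} = \frac{1}{-227} \left(-16\right) - 11 \cdot 43264 = \left(- \frac{1}{227}\right) \left(-16\right) - 475904 = \frac{16}{227} - 475904 = - \frac{108030192}{227}$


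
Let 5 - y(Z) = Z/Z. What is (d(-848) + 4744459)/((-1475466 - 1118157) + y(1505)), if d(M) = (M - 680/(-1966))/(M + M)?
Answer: -282493251977/154428521464 ≈ -1.8293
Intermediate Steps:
y(Z) = 4 (y(Z) = 5 - Z/Z = 5 - 1*1 = 5 - 1 = 4)
d(M) = (340/983 + M)/(2*M) (d(M) = (M - 680*(-1/1966))/((2*M)) = (M + 340/983)*(1/(2*M)) = (340/983 + M)*(1/(2*M)) = (340/983 + M)/(2*M))
(d(-848) + 4744459)/((-1475466 - 1118157) + y(1505)) = ((1/1966)*(340 + 983*(-848))/(-848) + 4744459)/((-1475466 - 1118157) + 4) = ((1/1966)*(-1/848)*(340 - 833584) + 4744459)/(-2593623 + 4) = ((1/1966)*(-1/848)*(-833244) + 4744459)/(-2593619) = (208311/416792 + 4744459)*(-1/2593619) = (1977452763839/416792)*(-1/2593619) = -282493251977/154428521464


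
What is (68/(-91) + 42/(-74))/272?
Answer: -4427/915824 ≈ -0.0048339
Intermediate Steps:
(68/(-91) + 42/(-74))/272 = (68*(-1/91) + 42*(-1/74))*(1/272) = (-68/91 - 21/37)*(1/272) = -4427/3367*1/272 = -4427/915824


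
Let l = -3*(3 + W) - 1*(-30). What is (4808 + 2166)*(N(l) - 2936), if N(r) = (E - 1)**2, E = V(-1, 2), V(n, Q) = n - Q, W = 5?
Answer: -20364080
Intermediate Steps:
l = 6 (l = -3*(3 + 5) - 1*(-30) = -3*8 + 30 = -24 + 30 = 6)
E = -3 (E = -1 - 1*2 = -1 - 2 = -3)
N(r) = 16 (N(r) = (-3 - 1)**2 = (-4)**2 = 16)
(4808 + 2166)*(N(l) - 2936) = (4808 + 2166)*(16 - 2936) = 6974*(-2920) = -20364080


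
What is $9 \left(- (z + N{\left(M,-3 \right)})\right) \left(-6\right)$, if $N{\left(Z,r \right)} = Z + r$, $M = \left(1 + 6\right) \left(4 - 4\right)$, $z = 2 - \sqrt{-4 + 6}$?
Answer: $-54 - 54 \sqrt{2} \approx -130.37$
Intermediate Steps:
$z = 2 - \sqrt{2} \approx 0.58579$
$M = 0$ ($M = 7 \cdot 0 = 0$)
$9 \left(- (z + N{\left(M,-3 \right)})\right) \left(-6\right) = 9 \left(- (\left(2 - \sqrt{2}\right) + \left(0 - 3\right))\right) \left(-6\right) = 9 \left(- (\left(2 - \sqrt{2}\right) - 3)\right) \left(-6\right) = 9 \left(- (-1 - \sqrt{2})\right) \left(-6\right) = 9 \left(1 + \sqrt{2}\right) \left(-6\right) = \left(9 + 9 \sqrt{2}\right) \left(-6\right) = -54 - 54 \sqrt{2}$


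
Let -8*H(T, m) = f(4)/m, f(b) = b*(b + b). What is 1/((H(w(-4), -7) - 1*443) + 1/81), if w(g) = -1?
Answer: -567/250850 ≈ -0.0022603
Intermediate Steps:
f(b) = 2*b**2 (f(b) = b*(2*b) = 2*b**2)
H(T, m) = -4/m (H(T, m) = -2*4**2/(8*m) = -2*16/(8*m) = -4/m)
1/((H(w(-4), -7) - 1*443) + 1/81) = 1/((-4/(-7) - 1*443) + 1/81) = 1/((-4*(-1/7) - 443) + 1/81) = 1/((4/7 - 443) + 1/81) = 1/(-3097/7 + 1/81) = 1/(-250850/567) = -567/250850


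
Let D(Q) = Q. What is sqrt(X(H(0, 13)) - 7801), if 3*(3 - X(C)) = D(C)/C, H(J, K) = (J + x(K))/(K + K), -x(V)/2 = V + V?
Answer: I*sqrt(70185)/3 ≈ 88.308*I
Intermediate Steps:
x(V) = -4*V (x(V) = -2*(V + V) = -4*V)
H(J, K) = (J - 4*K)/(2*K) (H(J, K) = (J - 4*K)/(K + K) = (J - 4*K)/((2*K)) = (J - 4*K)*(1/(2*K)) = (J - 4*K)/(2*K))
X(C) = 8/3 (X(C) = 3 - C/(3*C) = 3 - 1/3*1 = 3 - 1/3 = 8/3)
sqrt(X(H(0, 13)) - 7801) = sqrt(8/3 - 7801) = sqrt(-23395/3) = I*sqrt(70185)/3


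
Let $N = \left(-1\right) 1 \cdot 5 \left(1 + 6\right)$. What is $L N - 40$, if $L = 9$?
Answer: $-355$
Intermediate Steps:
$N = -35$ ($N = - 5 \cdot 7 = \left(-1\right) 35 = -35$)
$L N - 40 = 9 \left(-35\right) - 40 = -315 - 40 = -355$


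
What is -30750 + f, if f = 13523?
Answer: -17227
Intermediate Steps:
-30750 + f = -30750 + 13523 = -17227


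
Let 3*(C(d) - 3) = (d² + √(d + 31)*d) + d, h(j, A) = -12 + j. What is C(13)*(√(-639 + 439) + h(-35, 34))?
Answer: -(47 - 10*I*√2)*(191 + 26*√11)/3 ≈ -4343.3 + 1306.9*I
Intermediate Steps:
C(d) = 3 + d/3 + d²/3 + d*√(31 + d)/3 (C(d) = 3 + ((d² + √(d + 31)*d) + d)/3 = 3 + ((d² + √(31 + d)*d) + d)/3 = 3 + ((d² + d*√(31 + d)) + d)/3 = 3 + (d + d² + d*√(31 + d))/3 = 3 + (d/3 + d²/3 + d*√(31 + d)/3) = 3 + d/3 + d²/3 + d*√(31 + d)/3)
C(13)*(√(-639 + 439) + h(-35, 34)) = (3 + (⅓)*13 + (⅓)*13² + (⅓)*13*√(31 + 13))*(√(-639 + 439) + (-12 - 35)) = (3 + 13/3 + (⅓)*169 + (⅓)*13*√44)*(√(-200) - 47) = (3 + 13/3 + 169/3 + (⅓)*13*(2*√11))*(10*I*√2 - 47) = (3 + 13/3 + 169/3 + 26*√11/3)*(-47 + 10*I*√2) = (191/3 + 26*√11/3)*(-47 + 10*I*√2) = (-47 + 10*I*√2)*(191/3 + 26*√11/3)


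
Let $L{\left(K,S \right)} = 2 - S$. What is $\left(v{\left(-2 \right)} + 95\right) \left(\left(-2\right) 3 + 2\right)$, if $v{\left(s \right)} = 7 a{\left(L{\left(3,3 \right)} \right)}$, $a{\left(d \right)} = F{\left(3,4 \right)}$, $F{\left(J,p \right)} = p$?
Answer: $-492$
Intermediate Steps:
$a{\left(d \right)} = 4$
$v{\left(s \right)} = 28$ ($v{\left(s \right)} = 7 \cdot 4 = 28$)
$\left(v{\left(-2 \right)} + 95\right) \left(\left(-2\right) 3 + 2\right) = \left(28 + 95\right) \left(\left(-2\right) 3 + 2\right) = 123 \left(-6 + 2\right) = 123 \left(-4\right) = -492$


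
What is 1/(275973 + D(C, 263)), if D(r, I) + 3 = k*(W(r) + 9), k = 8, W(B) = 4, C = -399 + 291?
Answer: 1/276074 ≈ 3.6222e-6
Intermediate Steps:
C = -108
D(r, I) = 101 (D(r, I) = -3 + 8*(4 + 9) = -3 + 8*13 = -3 + 104 = 101)
1/(275973 + D(C, 263)) = 1/(275973 + 101) = 1/276074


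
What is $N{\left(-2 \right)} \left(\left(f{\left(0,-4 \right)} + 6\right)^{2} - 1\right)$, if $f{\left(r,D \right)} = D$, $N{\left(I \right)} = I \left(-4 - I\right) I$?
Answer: $-24$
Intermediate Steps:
$N{\left(I \right)} = I^{2} \left(-4 - I\right)$
$N{\left(-2 \right)} \left(\left(f{\left(0,-4 \right)} + 6\right)^{2} - 1\right) = \left(-2\right)^{2} \left(-4 - -2\right) \left(\left(-4 + 6\right)^{2} - 1\right) = 4 \left(-4 + 2\right) \left(2^{2} - 1\right) = 4 \left(-2\right) \left(4 - 1\right) = \left(-8\right) 3 = -24$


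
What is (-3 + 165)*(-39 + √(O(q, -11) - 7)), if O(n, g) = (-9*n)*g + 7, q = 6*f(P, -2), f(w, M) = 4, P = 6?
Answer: -6318 + 972*√66 ≈ 1578.6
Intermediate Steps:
q = 24 (q = 6*4 = 24)
O(n, g) = 7 - 9*g*n (O(n, g) = -9*g*n + 7 = 7 - 9*g*n)
(-3 + 165)*(-39 + √(O(q, -11) - 7)) = (-3 + 165)*(-39 + √((7 - 9*(-11)*24) - 7)) = 162*(-39 + √((7 + 2376) - 7)) = 162*(-39 + √(2383 - 7)) = 162*(-39 + √2376) = 162*(-39 + 6*√66) = -6318 + 972*√66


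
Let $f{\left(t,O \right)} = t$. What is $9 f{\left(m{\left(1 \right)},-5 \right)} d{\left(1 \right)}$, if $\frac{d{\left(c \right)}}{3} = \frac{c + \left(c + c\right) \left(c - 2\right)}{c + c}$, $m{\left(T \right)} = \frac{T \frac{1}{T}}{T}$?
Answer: $- \frac{27}{2} \approx -13.5$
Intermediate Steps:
$m{\left(T \right)} = \frac{1}{T}$ ($m{\left(T \right)} = 1 \frac{1}{T} = \frac{1}{T}$)
$d{\left(c \right)} = \frac{3 \left(c + 2 c \left(-2 + c\right)\right)}{2 c}$ ($d{\left(c \right)} = 3 \frac{c + \left(c + c\right) \left(c - 2\right)}{c + c} = 3 \frac{c + 2 c \left(-2 + c\right)}{2 c} = \frac{3 \left(c + 2 c \left(-2 + c\right)\right)}{2 c}$)
$9 f{\left(m{\left(1 \right)},-5 \right)} d{\left(1 \right)} = \frac{9}{1} \left(- \frac{9}{2} + 3 \cdot 1\right) = 9 \cdot 1 \left(- \frac{9}{2} + 3\right) = 9 \left(- \frac{3}{2}\right) = - \frac{27}{2}$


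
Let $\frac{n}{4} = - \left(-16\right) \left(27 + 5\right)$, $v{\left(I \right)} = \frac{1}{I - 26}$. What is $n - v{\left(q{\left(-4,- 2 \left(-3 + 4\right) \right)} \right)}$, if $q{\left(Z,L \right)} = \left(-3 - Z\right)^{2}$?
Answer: $\frac{51201}{25} \approx 2048.0$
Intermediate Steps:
$v{\left(I \right)} = \frac{1}{-26 + I}$
$n = 2048$ ($n = 4 \left(- \left(-16\right) \left(27 + 5\right)\right) = 4 \left(- \left(-16\right) 32\right) = 4 \left(\left(-1\right) \left(-512\right)\right) = 4 \cdot 512 = 2048$)
$n - v{\left(q{\left(-4,- 2 \left(-3 + 4\right) \right)} \right)} = 2048 - \frac{1}{-26 + \left(3 - 4\right)^{2}} = 2048 - \frac{1}{-26 + \left(-1\right)^{2}} = 2048 - \frac{1}{-26 + 1} = 2048 - \frac{1}{-25} = 2048 - - \frac{1}{25} = 2048 + \frac{1}{25} = \frac{51201}{25}$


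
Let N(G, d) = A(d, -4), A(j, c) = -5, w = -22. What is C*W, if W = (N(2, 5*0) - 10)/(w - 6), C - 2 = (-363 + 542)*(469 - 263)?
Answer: 19755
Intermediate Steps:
N(G, d) = -5
C = 36876 (C = 2 + (-363 + 542)*(469 - 263) = 2 + 179*206 = 2 + 36874 = 36876)
W = 15/28 (W = (-5 - 10)/(-22 - 6) = -15/(-28) = -15*(-1/28) = 15/28 ≈ 0.53571)
C*W = 36876*(15/28) = 19755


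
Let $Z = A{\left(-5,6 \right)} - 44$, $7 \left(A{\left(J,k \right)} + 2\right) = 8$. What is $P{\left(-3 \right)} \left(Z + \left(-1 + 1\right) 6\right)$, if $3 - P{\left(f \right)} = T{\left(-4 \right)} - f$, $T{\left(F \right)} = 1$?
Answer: $\frac{314}{7} \approx 44.857$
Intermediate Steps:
$A{\left(J,k \right)} = - \frac{6}{7}$ ($A{\left(J,k \right)} = -2 + \frac{1}{7} \cdot 8 = -2 + \frac{8}{7} = - \frac{6}{7}$)
$Z = - \frac{314}{7}$ ($Z = - \frac{6}{7} - 44 = - \frac{314}{7} \approx -44.857$)
$P{\left(f \right)} = 2 + f$ ($P{\left(f \right)} = 3 - \left(1 - f\right) = 3 + \left(-1 + f\right) = 2 + f$)
$P{\left(-3 \right)} \left(Z + \left(-1 + 1\right) 6\right) = \left(2 - 3\right) \left(- \frac{314}{7} + \left(-1 + 1\right) 6\right) = - (- \frac{314}{7} + 0 \cdot 6) = - (- \frac{314}{7} + 0) = \left(-1\right) \left(- \frac{314}{7}\right) = \frac{314}{7}$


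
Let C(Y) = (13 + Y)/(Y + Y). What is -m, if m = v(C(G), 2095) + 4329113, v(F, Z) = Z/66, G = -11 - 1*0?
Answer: -285723553/66 ≈ -4.3291e+6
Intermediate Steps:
G = -11 (G = -11 + 0 = -11)
C(Y) = (13 + Y)/(2*Y) (C(Y) = (13 + Y)/((2*Y)) = (13 + Y)*(1/(2*Y)) = (13 + Y)/(2*Y))
v(F, Z) = Z/66 (v(F, Z) = Z*(1/66) = Z/66)
m = 285723553/66 (m = (1/66)*2095 + 4329113 = 2095/66 + 4329113 = 285723553/66 ≈ 4.3291e+6)
-m = -1*285723553/66 = -285723553/66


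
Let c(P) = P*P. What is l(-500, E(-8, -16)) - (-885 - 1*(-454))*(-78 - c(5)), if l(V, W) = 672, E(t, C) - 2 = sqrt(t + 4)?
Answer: -43721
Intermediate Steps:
E(t, C) = 2 + sqrt(4 + t) (E(t, C) = 2 + sqrt(t + 4) = 2 + sqrt(4 + t))
c(P) = P**2
l(-500, E(-8, -16)) - (-885 - 1*(-454))*(-78 - c(5)) = 672 - (-885 - 1*(-454))*(-78 - 1*5**2) = 672 - (-885 + 454)*(-78 - 1*25) = 672 - (-431)*(-78 - 25) = 672 - (-431)*(-103) = 672 - 1*44393 = 672 - 44393 = -43721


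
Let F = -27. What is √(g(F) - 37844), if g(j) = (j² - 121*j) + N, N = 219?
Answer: I*√33629 ≈ 183.38*I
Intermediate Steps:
g(j) = 219 + j² - 121*j (g(j) = (j² - 121*j) + 219 = 219 + j² - 121*j)
√(g(F) - 37844) = √((219 + (-27)² - 121*(-27)) - 37844) = √((219 + 729 + 3267) - 37844) = √(4215 - 37844) = √(-33629) = I*√33629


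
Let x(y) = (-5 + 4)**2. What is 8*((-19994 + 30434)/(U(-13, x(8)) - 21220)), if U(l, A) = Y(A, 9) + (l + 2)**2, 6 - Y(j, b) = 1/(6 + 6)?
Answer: -1002240/253117 ≈ -3.9596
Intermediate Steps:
x(y) = 1 (x(y) = (-1)**2 = 1)
Y(j, b) = 71/12 (Y(j, b) = 6 - 1/(6 + 6) = 6 - 1/12 = 71/12)
U(l, A) = 71/12 + (2 + l)**2 (U(l, A) = 71/12 + (l + 2)**2 = 71/12 + (2 + l)**2)
8*((-19994 + 30434)/(U(-13, x(8)) - 21220)) = 8*((-19994 + 30434)/((71/12 + (2 - 13)**2) - 21220)) = 8*(10440/((71/12 + (-11)**2) - 21220)) = 8*(10440/((71/12 + 121) - 21220)) = 8*(10440/(1523/12 - 21220)) = 8*(10440/(-253117/12)) = 8*(10440*(-12/253117)) = 8*(-125280/253117) = -1002240/253117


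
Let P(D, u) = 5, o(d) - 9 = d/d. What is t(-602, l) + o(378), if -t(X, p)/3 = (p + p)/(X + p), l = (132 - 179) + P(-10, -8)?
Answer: 221/23 ≈ 9.6087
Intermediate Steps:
o(d) = 10 (o(d) = 9 + d/d = 9 + 1 = 10)
l = -42 (l = (132 - 179) + 5 = -47 + 5 = -42)
t(X, p) = -6*p/(X + p) (t(X, p) = -3*(p + p)/(X + p) = -3*2*p/(X + p) = -6*p/(X + p))
t(-602, l) + o(378) = -6*(-42)/(-602 - 42) + 10 = -6*(-42)/(-644) + 10 = -6*(-42)*(-1/644) + 10 = -9/23 + 10 = 221/23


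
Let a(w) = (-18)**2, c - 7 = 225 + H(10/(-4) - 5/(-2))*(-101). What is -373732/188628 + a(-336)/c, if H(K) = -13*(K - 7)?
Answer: -852345115/422479563 ≈ -2.0175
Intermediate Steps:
H(K) = 91 - 13*K (H(K) = -13*(-7 + K) = 91 - 13*K)
c = -8959 (c = 7 + (225 + (91 - 13*(10/(-4) - 5/(-2)))*(-101)) = 7 + (225 + (91 - 13*(10*(-1/4) - 5*(-1/2)))*(-101)) = 7 + (225 + (91 - 13*(-5/2 + 5/2))*(-101)) = 7 + (225 + (91 - 13*0)*(-101)) = 7 + (225 + (91 + 0)*(-101)) = 7 + (225 + 91*(-101)) = 7 + (225 - 9191) = 7 - 8966 = -8959)
a(w) = 324
-373732/188628 + a(-336)/c = -373732/188628 + 324/(-8959) = -373732*1/188628 + 324*(-1/8959) = -93433/47157 - 324/8959 = -852345115/422479563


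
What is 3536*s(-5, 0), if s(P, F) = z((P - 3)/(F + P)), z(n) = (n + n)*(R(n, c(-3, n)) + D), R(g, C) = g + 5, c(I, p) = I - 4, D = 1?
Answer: 2149888/25 ≈ 85996.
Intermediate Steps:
c(I, p) = -4 + I
R(g, C) = 5 + g
z(n) = 2*n*(6 + n) (z(n) = (n + n)*((5 + n) + 1) = (2*n)*(6 + n) = 2*n*(6 + n))
s(P, F) = 2*(-3 + P)*(6 + (-3 + P)/(F + P))/(F + P) (s(P, F) = 2*((P - 3)/(F + P))*(6 + (P - 3)/(F + P)) = 2*((-3 + P)/(F + P))*(6 + (-3 + P)/(F + P)) = 2*(-3 + P)*(6 + (-3 + P)/(F + P))/(F + P))
3536*s(-5, 0) = 3536*(2*(-3 - 5)*(-3 + 6*0 + 7*(-5))/(0 - 5)²) = 3536*(2*(-8)*(-3 + 0 - 35)/(-5)²) = 3536*(2*(1/25)*(-8)*(-38)) = 3536*(608/25) = 2149888/25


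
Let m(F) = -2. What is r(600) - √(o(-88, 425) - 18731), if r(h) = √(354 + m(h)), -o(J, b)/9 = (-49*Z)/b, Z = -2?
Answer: 4*√22 - I*√135346469/85 ≈ 18.762 - 136.87*I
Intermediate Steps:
o(J, b) = -882/b (o(J, b) = -9*(-49*(-2))/b = -882/b)
r(h) = 4*√22 (r(h) = √(354 - 2) = √352 = 4*√22)
r(600) - √(o(-88, 425) - 18731) = 4*√22 - √(-882/425 - 18731) = 4*√22 - √(-7961557/425) = 4*√22 - I*√135346469/85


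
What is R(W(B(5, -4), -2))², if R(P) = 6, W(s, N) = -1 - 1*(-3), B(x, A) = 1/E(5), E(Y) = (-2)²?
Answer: 36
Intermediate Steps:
E(Y) = 4
B(x, A) = ¼ (B(x, A) = 1/4 = ¼)
W(s, N) = 2 (W(s, N) = -1 + 3 = 2)
R(W(B(5, -4), -2))² = 6² = 36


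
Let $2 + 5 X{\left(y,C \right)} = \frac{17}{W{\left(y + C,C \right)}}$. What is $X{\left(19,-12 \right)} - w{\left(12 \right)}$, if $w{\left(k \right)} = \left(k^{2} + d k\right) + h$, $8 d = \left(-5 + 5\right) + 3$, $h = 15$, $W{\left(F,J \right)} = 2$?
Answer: $- \frac{811}{5} \approx -162.2$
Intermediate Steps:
$X{\left(y,C \right)} = \frac{13}{10}$ ($X{\left(y,C \right)} = - \frac{2}{5} + \frac{17 \cdot \frac{1}{2}}{5} = - \frac{2}{5} + \frac{1}{5} \cdot \frac{17}{2} = - \frac{2}{5} + \frac{17}{10} = \frac{13}{10}$)
$d = \frac{3}{8}$ ($d = \frac{\left(-5 + 5\right) + 3}{8} = \frac{0 + 3}{8} = \frac{1}{8} \cdot 3 = \frac{3}{8} \approx 0.375$)
$w{\left(k \right)} = 15 + k^{2} + \frac{3 k}{8}$ ($w{\left(k \right)} = \left(k^{2} + \frac{3 k}{8}\right) + 15 = 15 + k^{2} + \frac{3 k}{8}$)
$X{\left(19,-12 \right)} - w{\left(12 \right)} = \frac{13}{10} - \left(15 + 12^{2} + \frac{3}{8} \cdot 12\right) = \frac{13}{10} - \left(15 + 144 + \frac{9}{2}\right) = \frac{13}{10} - \frac{327}{2} = - \frac{811}{5}$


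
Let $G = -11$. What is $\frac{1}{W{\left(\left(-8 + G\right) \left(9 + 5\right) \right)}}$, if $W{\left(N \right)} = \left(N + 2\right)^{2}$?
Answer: $\frac{1}{69696} \approx 1.4348 \cdot 10^{-5}$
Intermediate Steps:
$W{\left(N \right)} = \left(2 + N\right)^{2}$
$\frac{1}{W{\left(\left(-8 + G\right) \left(9 + 5\right) \right)}} = \frac{1}{\left(2 + \left(-8 - 11\right) \left(9 + 5\right)\right)^{2}} = \frac{1}{\left(2 - 266\right)^{2}} = \frac{1}{\left(-264\right)^{2}} = \frac{1}{69696}$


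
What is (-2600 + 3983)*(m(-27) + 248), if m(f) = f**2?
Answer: 1351191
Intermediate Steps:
(-2600 + 3983)*(m(-27) + 248) = (-2600 + 3983)*((-27)**2 + 248) = 1383*(729 + 248) = 1383*977 = 1351191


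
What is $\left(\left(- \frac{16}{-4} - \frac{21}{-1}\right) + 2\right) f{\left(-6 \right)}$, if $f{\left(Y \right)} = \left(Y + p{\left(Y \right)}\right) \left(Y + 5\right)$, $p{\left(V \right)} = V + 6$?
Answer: $162$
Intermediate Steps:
$p{\left(V \right)} = 6 + V$
$f{\left(Y \right)} = \left(5 + Y\right) \left(6 + 2 Y\right)$ ($f{\left(Y \right)} = \left(Y + \left(6 + Y\right)\right) \left(Y + 5\right) = \left(6 + 2 Y\right) \left(5 + Y\right) = \left(5 + Y\right) \left(6 + 2 Y\right)$)
$\left(\left(- \frac{16}{-4} - \frac{21}{-1}\right) + 2\right) f{\left(-6 \right)} = \left(\left(- \frac{16}{-4} - \frac{21}{-1}\right) + 2\right) \left(30 + 2 \left(-6\right)^{2} + 16 \left(-6\right)\right) = \left(\left(\left(-16\right) \left(- \frac{1}{4}\right) - -21\right) + 2\right) \left(30 + 2 \cdot 36 - 96\right) = \left(\left(4 + 21\right) + 2\right) \left(30 + 72 - 96\right) = \left(25 + 2\right) 6 = 27 \cdot 6 = 162$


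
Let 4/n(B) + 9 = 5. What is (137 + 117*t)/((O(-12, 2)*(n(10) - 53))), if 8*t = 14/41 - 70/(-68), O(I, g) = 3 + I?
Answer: 1751411/5419872 ≈ 0.32315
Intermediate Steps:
n(B) = -1 (n(B) = 4/(-9 + 5) = 4/(-4) = 4*(-1/4) = -1)
t = 1911/11152 (t = (14/41 - 70/(-68))/8 = (14*(1/41) - 70*(-1/68))/8 = (14/41 + 35/34)/8 = (1/8)*(1911/1394) = 1911/11152 ≈ 0.17136)
(137 + 117*t)/((O(-12, 2)*(n(10) - 53))) = (137 + 117*(1911/11152))/(((3 - 12)*(-1 - 53))) = (137 + 223587/11152)/((-9*(-54))) = (1751411/11152)/486 = (1751411/11152)*(1/486) = 1751411/5419872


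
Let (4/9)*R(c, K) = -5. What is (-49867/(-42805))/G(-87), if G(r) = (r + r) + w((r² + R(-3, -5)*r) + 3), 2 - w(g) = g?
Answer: -199468/1493509255 ≈ -0.00013356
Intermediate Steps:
R(c, K) = -45/4 (R(c, K) = (9/4)*(-5) = -45/4)
w(g) = 2 - g
G(r) = -1 - r² + 53*r/4 (G(r) = (r + r) + (2 - ((r² - 45*r/4) + 3)) = 2*r + (2 - (3 + r² - 45*r/4)) = 2*r + (2 + (-3 - r² + 45*r/4)) = 2*r + (-1 - r² + 45*r/4) = -1 - r² + 53*r/4)
(-49867/(-42805))/G(-87) = (-49867/(-42805))/(-1 - 1*(-87)² + (53/4)*(-87)) = (-49867*(-1/42805))/(-1 - 1*7569 - 4611/4) = 49867/(42805*(-1 - 7569 - 4611/4)) = 49867/(42805*(-34891/4)) = (49867/42805)*(-4/34891) = -199468/1493509255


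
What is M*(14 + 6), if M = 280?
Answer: 5600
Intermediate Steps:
M*(14 + 6) = 280*(14 + 6) = 280*20 = 5600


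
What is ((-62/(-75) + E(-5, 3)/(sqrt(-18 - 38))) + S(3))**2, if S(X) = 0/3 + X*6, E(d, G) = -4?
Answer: 13944958/39375 + 2824*I*sqrt(14)/525 ≈ 354.16 + 20.127*I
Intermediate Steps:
S(X) = 6*X (S(X) = 0*(1/3) + 6*X = 0 + 6*X = 6*X)
((-62/(-75) + E(-5, 3)/(sqrt(-18 - 38))) + S(3))**2 = ((-62/(-75) - 4/sqrt(-18 - 38)) + 6*3)**2 = ((-62*(-1/75) - 4*(-I*sqrt(14)/28)) + 18)**2 = ((62/75 - 4*(-I*sqrt(14)/28)) + 18)**2 = ((62/75 - (-1)*I*sqrt(14)/7) + 18)**2 = ((62/75 + I*sqrt(14)/7) + 18)**2 = (1412/75 + I*sqrt(14)/7)**2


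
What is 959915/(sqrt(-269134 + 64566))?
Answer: -959915*I*sqrt(51142)/102284 ≈ -2122.3*I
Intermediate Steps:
959915/(sqrt(-269134 + 64566)) = 959915/(sqrt(-204568)) = 959915/((2*I*sqrt(51142))) = 959915*(-I*sqrt(51142)/102284) = -959915*I*sqrt(51142)/102284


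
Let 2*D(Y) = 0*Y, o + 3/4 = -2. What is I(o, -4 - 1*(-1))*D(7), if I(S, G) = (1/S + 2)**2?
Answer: 0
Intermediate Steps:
o = -11/4 (o = -3/4 - 2 = -11/4 ≈ -2.7500)
I(S, G) = (2 + 1/S)**2
D(Y) = 0 (D(Y) = (0*Y)/2 = (1/2)*0 = 0)
I(o, -4 - 1*(-1))*D(7) = ((1 + 2*(-11/4))**2/(-11/4)**2)*0 = (16*(1 - 11/2)**2/121)*0 = (16*(-9/2)**2/121)*0 = ((16/121)*(81/4))*0 = (324/121)*0 = 0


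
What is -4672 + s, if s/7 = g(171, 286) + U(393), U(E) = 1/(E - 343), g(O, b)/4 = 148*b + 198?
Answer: 59302807/50 ≈ 1.1861e+6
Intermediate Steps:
g(O, b) = 792 + 592*b (g(O, b) = 4*(148*b + 198) = 4*(198 + 148*b) = 792 + 592*b)
U(E) = 1/(-343 + E)
s = 59536407/50 (s = 7*((792 + 592*286) + 1/(-343 + 393)) = 7*((792 + 169312) + 1/50) = 7*(170104 + 1/50) = 7*(8505201/50) = 59536407/50 ≈ 1.1907e+6)
-4672 + s = -4672 + 59536407/50 = 59302807/50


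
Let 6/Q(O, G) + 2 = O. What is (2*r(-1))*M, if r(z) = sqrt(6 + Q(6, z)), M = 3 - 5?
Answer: -2*sqrt(30) ≈ -10.954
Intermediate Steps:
Q(O, G) = 6/(-2 + O)
M = -2
r(z) = sqrt(30)/2 (r(z) = sqrt(6 + 6/(-2 + 6)) = sqrt(6 + 6/4) = sqrt(6 + 6*(1/4)) = sqrt(6 + 3/2) = sqrt(15/2) = sqrt(30)/2)
(2*r(-1))*M = (2*(sqrt(30)/2))*(-2) = sqrt(30)*(-2) = -2*sqrt(30)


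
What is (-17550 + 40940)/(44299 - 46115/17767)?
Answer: 207785065/393507109 ≈ 0.52803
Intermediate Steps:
(-17550 + 40940)/(44299 - 46115/17767) = 23390/(44299 - 46115*1/17767) = 23390/(44299 - 46115/17767) = 23390/(787014218/17767) = 23390*(17767/787014218) = 207785065/393507109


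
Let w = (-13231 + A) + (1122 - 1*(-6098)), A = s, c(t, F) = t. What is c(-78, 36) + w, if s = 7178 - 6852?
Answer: -5763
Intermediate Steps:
s = 326
A = 326
w = -5685 (w = (-13231 + 326) + (1122 - 1*(-6098)) = -12905 + (1122 + 6098) = -12905 + 7220 = -5685)
c(-78, 36) + w = -78 - 5685 = -5763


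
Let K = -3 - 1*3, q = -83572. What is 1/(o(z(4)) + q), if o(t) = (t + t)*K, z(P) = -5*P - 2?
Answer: -1/83308 ≈ -1.2004e-5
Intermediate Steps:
z(P) = -2 - 5*P
K = -6 (K = -3 - 3 = -6)
o(t) = -12*t (o(t) = (t + t)*(-6) = (2*t)*(-6) = -12*t)
1/(o(z(4)) + q) = 1/(-12*(-2 - 5*4) - 83572) = 1/(-12*(-2 - 20) - 83572) = 1/(-12*(-22) - 83572) = 1/(264 - 83572) = 1/(-83308) = -1/83308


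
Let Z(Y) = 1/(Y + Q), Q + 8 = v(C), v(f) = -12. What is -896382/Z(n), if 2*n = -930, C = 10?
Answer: 434745270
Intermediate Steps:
n = -465 (n = (½)*(-930) = -465)
Q = -20 (Q = -8 - 12 = -20)
Z(Y) = 1/(-20 + Y) (Z(Y) = 1/(Y - 20) = 1/(-20 + Y))
-896382/Z(n) = -896382/(1/(-20 - 465)) = -896382/(1/(-485)) = -896382/(-1/485) = -896382*(-485) = 434745270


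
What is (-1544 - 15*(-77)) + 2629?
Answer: 2240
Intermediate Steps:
(-1544 - 15*(-77)) + 2629 = (-1544 + 1155) + 2629 = -389 + 2629 = 2240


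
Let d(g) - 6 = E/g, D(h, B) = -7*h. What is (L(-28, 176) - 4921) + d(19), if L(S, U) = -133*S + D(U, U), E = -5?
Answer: -46042/19 ≈ -2423.3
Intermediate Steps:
L(S, U) = -133*S - 7*U
d(g) = 6 - 5/g
(L(-28, 176) - 4921) + d(19) = ((-133*(-28) - 7*176) - 4921) + (6 - 5/19) = ((3724 - 1232) - 4921) + (6 - 5*1/19) = (2492 - 4921) + (6 - 5/19) = -2429 + 109/19 = -46042/19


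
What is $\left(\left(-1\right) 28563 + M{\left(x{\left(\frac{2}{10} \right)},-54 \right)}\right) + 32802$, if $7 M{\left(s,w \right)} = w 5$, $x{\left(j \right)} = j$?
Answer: $\frac{29403}{7} \approx 4200.4$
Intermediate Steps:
$M{\left(s,w \right)} = \frac{5 w}{7}$ ($M{\left(s,w \right)} = \frac{w 5}{7} = \frac{5 w}{7}$)
$\left(\left(-1\right) 28563 + M{\left(x{\left(\frac{2}{10} \right)},-54 \right)}\right) + 32802 = \left(\left(-1\right) 28563 + \frac{5}{7} \left(-54\right)\right) + 32802 = \left(-28563 - \frac{270}{7}\right) + 32802 = - \frac{200211}{7} + 32802 = \frac{29403}{7}$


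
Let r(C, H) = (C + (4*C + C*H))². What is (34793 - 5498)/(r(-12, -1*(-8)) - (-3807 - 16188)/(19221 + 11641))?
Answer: 301367430/250359209 ≈ 1.2037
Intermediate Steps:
r(C, H) = (5*C + C*H)²
(34793 - 5498)/(r(-12, -1*(-8)) - (-3807 - 16188)/(19221 + 11641)) = (34793 - 5498)/((-12)²*(5 - 1*(-8))² - (-3807 - 16188)/(19221 + 11641)) = 29295/(144*(5 + 8)² - (-19995)/30862) = 29295/(144*13² - (-19995)/30862) = 29295/(144*169 - 1*(-19995/30862)) = 29295/(24336 + 19995/30862) = 29295/(751077627/30862) = 29295*(30862/751077627) = 301367430/250359209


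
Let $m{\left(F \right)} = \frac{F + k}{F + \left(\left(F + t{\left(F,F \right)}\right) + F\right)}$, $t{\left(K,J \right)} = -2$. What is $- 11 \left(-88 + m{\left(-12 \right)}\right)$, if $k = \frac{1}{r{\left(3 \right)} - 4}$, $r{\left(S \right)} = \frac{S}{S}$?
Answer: $\frac{109945}{114} \approx 964.43$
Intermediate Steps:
$r{\left(S \right)} = 1$
$k = - \frac{1}{3}$ ($k = \frac{1}{1 - 4} = \frac{1}{-3} = - \frac{1}{3} \approx -0.33333$)
$m{\left(F \right)} = \frac{- \frac{1}{3} + F}{-2 + 3 F}$ ($m{\left(F \right)} = \frac{F - \frac{1}{3}}{F + \left(\left(F - 2\right) + F\right)} = \frac{- \frac{1}{3} + F}{F + \left(\left(-2 + F\right) + F\right)} = \frac{- \frac{1}{3} + F}{F + \left(-2 + 2 F\right)} = \frac{- \frac{1}{3} + F}{-2 + 3 F}$)
$- 11 \left(-88 + m{\left(-12 \right)}\right) = - 11 \left(-88 + \frac{-1 + 3 \left(-12\right)}{3 \left(-2 + 3 \left(-12\right)\right)}\right) = - 11 \left(-88 + \frac{-1 - 36}{3 \left(-2 - 36\right)}\right) = - 11 \left(-88 + \frac{1}{3} \frac{1}{-38} \left(-37\right)\right) = - 11 \left(-88 + \frac{1}{3} \left(- \frac{1}{38}\right) \left(-37\right)\right) = - 11 \left(-88 + \frac{37}{114}\right) = \left(-11\right) \left(- \frac{9995}{114}\right) = \frac{109945}{114}$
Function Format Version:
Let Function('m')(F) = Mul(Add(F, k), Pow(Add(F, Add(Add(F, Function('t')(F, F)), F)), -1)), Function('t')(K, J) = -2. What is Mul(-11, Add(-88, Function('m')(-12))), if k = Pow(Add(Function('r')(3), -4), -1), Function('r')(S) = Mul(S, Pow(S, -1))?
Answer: Rational(109945, 114) ≈ 964.43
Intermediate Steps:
Function('r')(S) = 1
k = Rational(-1, 3) (k = Pow(Add(1, -4), -1) = Pow(-3, -1) = Rational(-1, 3) ≈ -0.33333)
Function('m')(F) = Mul(Pow(Add(-2, Mul(3, F)), -1), Add(Rational(-1, 3), F)) (Function('m')(F) = Mul(Add(F, Rational(-1, 3)), Pow(Add(F, Add(Add(F, -2), F)), -1)) = Mul(Add(Rational(-1, 3), F), Pow(Add(F, Add(Add(-2, F), F)), -1)) = Mul(Add(Rational(-1, 3), F), Pow(Add(F, Add(-2, Mul(2, F))), -1)) = Mul(Add(Rational(-1, 3), F), Pow(Add(-2, Mul(3, F)), -1)) = Mul(Pow(Add(-2, Mul(3, F)), -1), Add(Rational(-1, 3), F)))
Mul(-11, Add(-88, Function('m')(-12))) = Mul(-11, Add(-88, Mul(Rational(1, 3), Pow(Add(-2, Mul(3, -12)), -1), Add(-1, Mul(3, -12))))) = Mul(-11, Add(-88, Mul(Rational(1, 3), Pow(Add(-2, -36), -1), Add(-1, -36)))) = Mul(-11, Add(-88, Mul(Rational(1, 3), Pow(-38, -1), -37))) = Mul(-11, Add(-88, Mul(Rational(1, 3), Rational(-1, 38), -37))) = Mul(-11, Add(-88, Rational(37, 114))) = Mul(-11, Rational(-9995, 114)) = Rational(109945, 114)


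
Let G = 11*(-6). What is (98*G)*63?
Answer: -407484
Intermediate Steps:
G = -66
(98*G)*63 = (98*(-66))*63 = -6468*63 = -407484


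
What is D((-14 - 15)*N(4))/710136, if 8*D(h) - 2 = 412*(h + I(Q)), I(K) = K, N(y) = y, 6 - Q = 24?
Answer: -3067/315616 ≈ -0.0097175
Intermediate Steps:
Q = -18 (Q = 6 - 1*24 = 6 - 24 = -18)
D(h) = -3707/4 + 103*h/2 (D(h) = ¼ + (412*(h - 18))/8 = ¼ + (412*(-18 + h))/8 = ¼ + (-7416 + 412*h)/8 = ¼ + (-927 + 103*h/2) = -3707/4 + 103*h/2)
D((-14 - 15)*N(4))/710136 = (-3707/4 + 103*((-14 - 15)*4)/2)/710136 = (-3707/4 + 103*(-29*4)/2)*(1/710136) = (-3707/4 + (103/2)*(-116))*(1/710136) = (-3707/4 - 5974)*(1/710136) = -27603/4*1/710136 = -3067/315616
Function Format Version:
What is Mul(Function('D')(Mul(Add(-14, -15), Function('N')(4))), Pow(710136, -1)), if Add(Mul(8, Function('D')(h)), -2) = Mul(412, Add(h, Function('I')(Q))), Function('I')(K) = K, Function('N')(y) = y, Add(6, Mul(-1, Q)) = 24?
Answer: Rational(-3067, 315616) ≈ -0.0097175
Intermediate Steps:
Q = -18 (Q = Add(6, Mul(-1, 24)) = Add(6, -24) = -18)
Function('D')(h) = Add(Rational(-3707, 4), Mul(Rational(103, 2), h)) (Function('D')(h) = Add(Rational(1, 4), Mul(Rational(1, 8), Mul(412, Add(h, -18)))) = Add(Rational(1, 4), Mul(Rational(1, 8), Mul(412, Add(-18, h)))) = Add(Rational(1, 4), Mul(Rational(1, 8), Add(-7416, Mul(412, h)))) = Add(Rational(1, 4), Add(-927, Mul(Rational(103, 2), h))) = Add(Rational(-3707, 4), Mul(Rational(103, 2), h)))
Mul(Function('D')(Mul(Add(-14, -15), Function('N')(4))), Pow(710136, -1)) = Mul(Add(Rational(-3707, 4), Mul(Rational(103, 2), Mul(Add(-14, -15), 4))), Pow(710136, -1)) = Mul(Add(Rational(-3707, 4), Mul(Rational(103, 2), Mul(-29, 4))), Rational(1, 710136)) = Mul(Add(Rational(-3707, 4), Mul(Rational(103, 2), -116)), Rational(1, 710136)) = Mul(Add(Rational(-3707, 4), -5974), Rational(1, 710136)) = Mul(Rational(-27603, 4), Rational(1, 710136)) = Rational(-3067, 315616)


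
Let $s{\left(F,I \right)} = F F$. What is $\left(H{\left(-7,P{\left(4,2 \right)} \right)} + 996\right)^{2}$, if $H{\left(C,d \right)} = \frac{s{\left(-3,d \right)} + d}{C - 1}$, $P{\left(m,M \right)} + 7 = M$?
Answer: $\frac{3964081}{4} \approx 9.9102 \cdot 10^{5}$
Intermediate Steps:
$P{\left(m,M \right)} = -7 + M$
$s{\left(F,I \right)} = F^{2}$
$H{\left(C,d \right)} = \frac{9 + d}{-1 + C}$ ($H{\left(C,d \right)} = \frac{\left(-3\right)^{2} + d}{C - 1} = \frac{9 + d}{-1 + C}$)
$\left(H{\left(-7,P{\left(4,2 \right)} \right)} + 996\right)^{2} = \left(\frac{9 + \left(-7 + 2\right)}{-1 - 7} + 996\right)^{2} = \left(\frac{9 - 5}{-8} + 996\right)^{2} = \left(\left(- \frac{1}{8}\right) 4 + 996\right)^{2} = \left(- \frac{1}{2} + 996\right)^{2} = \left(\frac{1991}{2}\right)^{2} = \frac{3964081}{4}$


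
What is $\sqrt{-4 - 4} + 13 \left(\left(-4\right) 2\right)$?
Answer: $-104 + 2 i \sqrt{2} \approx -104.0 + 2.8284 i$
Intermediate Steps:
$\sqrt{-4 - 4} + 13 \left(\left(-4\right) 2\right) = \sqrt{-8} + 13 \left(-8\right) = 2 i \sqrt{2} - 104 = -104 + 2 i \sqrt{2}$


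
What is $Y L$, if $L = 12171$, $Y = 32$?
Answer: $389472$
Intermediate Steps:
$Y L = 32 \cdot 12171 = 389472$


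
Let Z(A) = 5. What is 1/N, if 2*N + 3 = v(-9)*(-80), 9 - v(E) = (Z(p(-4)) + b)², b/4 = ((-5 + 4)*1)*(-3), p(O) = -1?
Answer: 2/22397 ≈ 8.9298e-5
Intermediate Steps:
b = 12 (b = 4*(((-5 + 4)*1)*(-3)) = 4*(-1*1*(-3)) = 4*(-1*(-3)) = 4*3 = 12)
v(E) = -280 (v(E) = 9 - (5 + 12)² = 9 - 1*17² = 9 - 1*289 = 9 - 289 = -280)
N = 22397/2 (N = -3/2 + (-280*(-80))/2 = -3/2 + (½)*22400 = -3/2 + 11200 = 22397/2 ≈ 11199.)
1/N = 1/(22397/2) = 2/22397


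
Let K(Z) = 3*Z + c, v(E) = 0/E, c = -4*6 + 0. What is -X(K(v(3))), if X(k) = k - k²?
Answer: 600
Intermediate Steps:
c = -24 (c = -24 + 0 = -24)
v(E) = 0
K(Z) = -24 + 3*Z (K(Z) = 3*Z - 24 = -24 + 3*Z)
-X(K(v(3))) = -(-24 + 3*0)*(1 - (-24 + 3*0)) = -(-24 + 0)*(1 - (-24 + 0)) = -(-24)*(1 - 1*(-24)) = -(-24)*(1 + 24) = -(-24)*25 = -1*(-600) = 600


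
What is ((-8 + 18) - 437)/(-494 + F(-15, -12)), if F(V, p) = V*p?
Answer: 427/314 ≈ 1.3599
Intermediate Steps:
((-8 + 18) - 437)/(-494 + F(-15, -12)) = ((-8 + 18) - 437)/(-494 - 15*(-12)) = (10 - 437)/(-494 + 180) = -427/(-314) = -427*(-1/314) = 427/314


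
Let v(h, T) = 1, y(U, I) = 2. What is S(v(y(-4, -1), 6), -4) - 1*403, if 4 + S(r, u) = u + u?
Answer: -415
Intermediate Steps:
S(r, u) = -4 + 2*u (S(r, u) = -4 + (u + u) = -4 + 2*u)
S(v(y(-4, -1), 6), -4) - 1*403 = (-4 + 2*(-4)) - 1*403 = (-4 - 8) - 403 = -12 - 403 = -415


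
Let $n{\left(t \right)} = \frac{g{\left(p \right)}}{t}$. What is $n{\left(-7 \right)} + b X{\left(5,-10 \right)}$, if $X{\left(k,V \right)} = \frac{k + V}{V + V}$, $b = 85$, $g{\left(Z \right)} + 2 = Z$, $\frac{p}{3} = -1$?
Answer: $\frac{615}{28} \approx 21.964$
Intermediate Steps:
$p = -3$ ($p = 3 \left(-1\right) = -3$)
$g{\left(Z \right)} = -2 + Z$
$n{\left(t \right)} = - \frac{5}{t}$ ($n{\left(t \right)} = \frac{-2 - 3}{t} = - \frac{5}{t}$)
$X{\left(k,V \right)} = \frac{V + k}{2 V}$
$n{\left(-7 \right)} + b X{\left(5,-10 \right)} = - \frac{5}{-7} + 85 \frac{-10 + 5}{2 \left(-10\right)} = \left(-5\right) \left(- \frac{1}{7}\right) + 85 \cdot \frac{1}{2} \left(- \frac{1}{10}\right) \left(-5\right) = \frac{5}{7} + 85 \cdot \frac{1}{4} = \frac{5}{7} + \frac{85}{4} = \frac{615}{28}$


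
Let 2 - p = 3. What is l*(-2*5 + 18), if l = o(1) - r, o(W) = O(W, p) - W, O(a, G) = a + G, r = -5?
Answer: 32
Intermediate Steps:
p = -1 (p = 2 - 1*3 = 2 - 3 = -1)
O(a, G) = G + a
o(W) = -1 (o(W) = (-1 + W) - W = -1)
l = 4 (l = -1 - 1*(-5) = -1 + 5 = 4)
l*(-2*5 + 18) = 4*(-2*5 + 18) = 4*(-10 + 18) = 4*8 = 32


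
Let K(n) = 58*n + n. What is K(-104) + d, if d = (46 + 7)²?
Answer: -3327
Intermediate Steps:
K(n) = 59*n
d = 2809 (d = 53² = 2809)
K(-104) + d = 59*(-104) + 2809 = -6136 + 2809 = -3327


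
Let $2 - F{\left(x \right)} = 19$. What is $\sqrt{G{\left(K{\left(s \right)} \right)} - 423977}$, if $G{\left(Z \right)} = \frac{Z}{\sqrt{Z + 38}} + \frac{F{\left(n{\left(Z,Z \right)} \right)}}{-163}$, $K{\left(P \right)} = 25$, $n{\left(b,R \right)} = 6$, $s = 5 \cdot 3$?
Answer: $\frac{\sqrt{-4967707184622 + 13948725 \sqrt{7}}}{3423} \approx 651.13 i$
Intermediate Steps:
$s = 15$
$F{\left(x \right)} = -17$ ($F{\left(x \right)} = 2 - 19 = -17$)
$G{\left(Z \right)} = \frac{17}{163} + \frac{Z}{\sqrt{38 + Z}}$ ($G{\left(Z \right)} = \frac{Z}{\sqrt{Z + 38}} - \frac{17}{-163} = \frac{Z}{\sqrt{38 + Z}} - - \frac{17}{163} = \frac{Z}{\sqrt{38 + Z}} + \frac{17}{163} = \frac{17}{163} + \frac{Z}{\sqrt{38 + Z}}$)
$\sqrt{G{\left(K{\left(s \right)} \right)} - 423977} = \sqrt{\left(\frac{17}{163} + \frac{25}{\sqrt{38 + 25}}\right) - 423977} = \sqrt{\left(\frac{17}{163} + \frac{25}{3 \sqrt{7}}\right) - 423977} = \sqrt{\left(\frac{17}{163} + 25 \frac{\sqrt{7}}{21}\right) - 423977} = \sqrt{\left(\frac{17}{163} + \frac{25 \sqrt{7}}{21}\right) - 423977} = \sqrt{- \frac{69108234}{163} + \frac{25 \sqrt{7}}{21}}$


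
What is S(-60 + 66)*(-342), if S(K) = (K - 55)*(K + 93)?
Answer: 1659042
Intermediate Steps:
S(K) = (-55 + K)*(93 + K)
S(-60 + 66)*(-342) = (-5115 + (-60 + 66)**2 + 38*(-60 + 66))*(-342) = (-5115 + 6**2 + 38*6)*(-342) = (-5115 + 36 + 228)*(-342) = -4851*(-342) = 1659042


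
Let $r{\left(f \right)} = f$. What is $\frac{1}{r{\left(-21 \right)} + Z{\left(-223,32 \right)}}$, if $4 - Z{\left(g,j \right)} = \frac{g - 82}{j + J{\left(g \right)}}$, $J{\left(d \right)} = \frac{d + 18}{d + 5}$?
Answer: $- \frac{7181}{55587} \approx -0.12918$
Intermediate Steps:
$J{\left(d \right)} = \frac{18 + d}{5 + d}$
$Z{\left(g,j \right)} = 4 - \frac{-82 + g}{j + \frac{18 + g}{5 + g}}$ ($Z{\left(g,j \right)} = 4 - \frac{g - 82}{j + \frac{18 + g}{5 + g}} = 4 - \frac{-82 + g}{j + \frac{18 + g}{5 + g}}$)
$\frac{1}{r{\left(-21 \right)} + Z{\left(-223,32 \right)}} = \frac{1}{-21 + \frac{72 + 4 \left(-223\right) + \left(5 - 223\right) \left(82 - -223 + 4 \cdot 32\right)}{18 - 223 + 32 \left(5 - 223\right)}} = \frac{1}{-21 + \frac{72 - 892 - 218 \left(82 + 223 + 128\right)}{18 - 223 + 32 \left(-218\right)}} = \frac{1}{-21 + \frac{72 - 892 - 94394}{18 - 223 - 6976}} = \frac{1}{-21 + \frac{72 - 892 - 94394}{-7181}} = \frac{1}{-21 - - \frac{95214}{7181}} = \frac{1}{-21 + \frac{95214}{7181}} = \frac{1}{- \frac{55587}{7181}} = - \frac{7181}{55587}$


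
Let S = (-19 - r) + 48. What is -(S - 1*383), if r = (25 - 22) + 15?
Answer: 372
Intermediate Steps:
r = 18 (r = 3 + 15 = 18)
S = 11 (S = (-19 - 1*18) + 48 = (-19 - 18) + 48 = -37 + 48 = 11)
-(S - 1*383) = -(11 - 1*383) = -(11 - 383) = -1*(-372) = 372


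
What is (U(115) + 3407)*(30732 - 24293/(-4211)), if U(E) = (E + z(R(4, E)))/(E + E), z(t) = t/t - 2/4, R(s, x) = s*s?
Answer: 40577151077399/387412 ≈ 1.0474e+8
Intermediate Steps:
R(s, x) = s²
z(t) = ½ (z(t) = 1 - 2*¼ = 1 - ½ = ½)
U(E) = (½ + E)/(2*E) (U(E) = (E + ½)/(E + E) = (½ + E)/((2*E)) = (½ + E)*(1/(2*E)) = (½ + E)/(2*E))
(U(115) + 3407)*(30732 - 24293/(-4211)) = ((¼)*(1 + 2*115)/115 + 3407)*(30732 - 24293/(-4211)) = ((¼)*(1/115)*(1 + 230) + 3407)*(30732 - 24293*(-1/4211)) = ((¼)*(1/115)*231 + 3407)*(30732 + 24293/4211) = (231/460 + 3407)*(129436745/4211) = (1567451/460)*(129436745/4211) = 40577151077399/387412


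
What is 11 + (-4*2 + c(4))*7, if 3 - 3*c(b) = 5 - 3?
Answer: -128/3 ≈ -42.667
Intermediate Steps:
c(b) = ⅓ (c(b) = 1 - (5 - 3)/3 = 1 - ⅓*2 = 1 - ⅔ = ⅓)
11 + (-4*2 + c(4))*7 = 11 + (-4*2 + ⅓)*7 = 11 + (-8 + ⅓)*7 = 11 - 23/3*7 = 11 - 161/3 = -128/3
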